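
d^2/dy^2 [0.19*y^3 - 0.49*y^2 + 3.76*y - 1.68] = 1.14*y - 0.98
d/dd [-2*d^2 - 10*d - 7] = -4*d - 10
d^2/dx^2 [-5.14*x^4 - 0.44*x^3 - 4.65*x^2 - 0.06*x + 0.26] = -61.68*x^2 - 2.64*x - 9.3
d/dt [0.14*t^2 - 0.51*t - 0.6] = 0.28*t - 0.51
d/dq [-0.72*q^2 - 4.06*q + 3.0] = -1.44*q - 4.06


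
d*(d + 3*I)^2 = d^3 + 6*I*d^2 - 9*d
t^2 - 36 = (t - 6)*(t + 6)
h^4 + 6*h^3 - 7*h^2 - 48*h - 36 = (h - 3)*(h + 1)*(h + 2)*(h + 6)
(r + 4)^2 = r^2 + 8*r + 16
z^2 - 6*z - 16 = (z - 8)*(z + 2)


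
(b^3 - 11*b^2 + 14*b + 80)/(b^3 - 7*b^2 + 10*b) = (b^2 - 6*b - 16)/(b*(b - 2))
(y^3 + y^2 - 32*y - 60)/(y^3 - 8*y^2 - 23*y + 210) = (y + 2)/(y - 7)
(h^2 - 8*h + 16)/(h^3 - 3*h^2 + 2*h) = (h^2 - 8*h + 16)/(h*(h^2 - 3*h + 2))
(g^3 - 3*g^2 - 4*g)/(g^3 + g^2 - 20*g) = (g + 1)/(g + 5)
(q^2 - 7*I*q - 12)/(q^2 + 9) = (q - 4*I)/(q + 3*I)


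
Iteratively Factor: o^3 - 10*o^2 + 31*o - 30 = (o - 2)*(o^2 - 8*o + 15) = (o - 5)*(o - 2)*(o - 3)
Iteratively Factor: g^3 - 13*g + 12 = (g + 4)*(g^2 - 4*g + 3) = (g - 3)*(g + 4)*(g - 1)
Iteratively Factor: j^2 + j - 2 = (j - 1)*(j + 2)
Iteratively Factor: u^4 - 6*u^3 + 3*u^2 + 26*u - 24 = (u - 1)*(u^3 - 5*u^2 - 2*u + 24) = (u - 3)*(u - 1)*(u^2 - 2*u - 8) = (u - 3)*(u - 1)*(u + 2)*(u - 4)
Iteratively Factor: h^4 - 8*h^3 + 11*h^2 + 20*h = (h + 1)*(h^3 - 9*h^2 + 20*h) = h*(h + 1)*(h^2 - 9*h + 20) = h*(h - 5)*(h + 1)*(h - 4)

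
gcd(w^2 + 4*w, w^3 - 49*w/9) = w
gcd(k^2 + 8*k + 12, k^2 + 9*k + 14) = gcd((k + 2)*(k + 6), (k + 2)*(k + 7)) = k + 2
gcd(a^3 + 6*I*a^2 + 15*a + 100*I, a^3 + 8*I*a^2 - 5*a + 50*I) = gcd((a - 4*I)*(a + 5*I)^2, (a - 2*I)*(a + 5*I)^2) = a^2 + 10*I*a - 25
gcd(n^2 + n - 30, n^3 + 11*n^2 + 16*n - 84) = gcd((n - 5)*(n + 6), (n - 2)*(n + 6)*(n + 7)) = n + 6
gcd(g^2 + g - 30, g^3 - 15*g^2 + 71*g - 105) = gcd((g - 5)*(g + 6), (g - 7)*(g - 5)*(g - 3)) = g - 5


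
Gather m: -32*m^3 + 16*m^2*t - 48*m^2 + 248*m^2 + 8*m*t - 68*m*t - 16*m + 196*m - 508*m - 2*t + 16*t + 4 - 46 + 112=-32*m^3 + m^2*(16*t + 200) + m*(-60*t - 328) + 14*t + 70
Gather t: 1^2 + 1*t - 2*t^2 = -2*t^2 + t + 1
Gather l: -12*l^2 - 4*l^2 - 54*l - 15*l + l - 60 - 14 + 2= -16*l^2 - 68*l - 72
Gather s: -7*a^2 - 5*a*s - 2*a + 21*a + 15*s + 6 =-7*a^2 + 19*a + s*(15 - 5*a) + 6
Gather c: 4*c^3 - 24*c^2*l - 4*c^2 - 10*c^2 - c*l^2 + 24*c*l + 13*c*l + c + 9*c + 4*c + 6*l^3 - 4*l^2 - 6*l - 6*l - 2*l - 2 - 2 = 4*c^3 + c^2*(-24*l - 14) + c*(-l^2 + 37*l + 14) + 6*l^3 - 4*l^2 - 14*l - 4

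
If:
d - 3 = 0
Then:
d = 3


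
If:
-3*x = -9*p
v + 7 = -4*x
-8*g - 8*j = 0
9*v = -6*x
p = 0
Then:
No Solution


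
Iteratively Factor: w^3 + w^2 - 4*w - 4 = (w + 1)*(w^2 - 4) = (w - 2)*(w + 1)*(w + 2)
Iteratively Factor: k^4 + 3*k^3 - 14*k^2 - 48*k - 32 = (k + 2)*(k^3 + k^2 - 16*k - 16) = (k + 1)*(k + 2)*(k^2 - 16) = (k - 4)*(k + 1)*(k + 2)*(k + 4)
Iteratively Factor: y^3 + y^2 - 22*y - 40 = (y - 5)*(y^2 + 6*y + 8) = (y - 5)*(y + 2)*(y + 4)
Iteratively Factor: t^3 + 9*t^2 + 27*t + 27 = (t + 3)*(t^2 + 6*t + 9) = (t + 3)^2*(t + 3)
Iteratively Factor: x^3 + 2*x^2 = (x)*(x^2 + 2*x) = x^2*(x + 2)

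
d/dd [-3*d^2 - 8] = -6*d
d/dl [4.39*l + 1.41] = 4.39000000000000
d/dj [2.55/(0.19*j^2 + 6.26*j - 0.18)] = (-0.969*j - 15.963)/(0.19*j^2 + 6.26*j - 0.18)^2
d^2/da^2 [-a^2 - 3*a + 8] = -2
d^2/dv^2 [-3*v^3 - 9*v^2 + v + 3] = -18*v - 18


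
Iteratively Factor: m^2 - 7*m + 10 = (m - 2)*(m - 5)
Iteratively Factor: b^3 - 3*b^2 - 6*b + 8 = (b + 2)*(b^2 - 5*b + 4) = (b - 4)*(b + 2)*(b - 1)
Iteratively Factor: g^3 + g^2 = (g)*(g^2 + g) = g*(g + 1)*(g)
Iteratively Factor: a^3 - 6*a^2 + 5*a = (a - 5)*(a^2 - a) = a*(a - 5)*(a - 1)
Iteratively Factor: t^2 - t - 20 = (t + 4)*(t - 5)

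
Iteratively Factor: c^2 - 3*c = (c - 3)*(c)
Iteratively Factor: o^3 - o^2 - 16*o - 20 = (o + 2)*(o^2 - 3*o - 10) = (o + 2)^2*(o - 5)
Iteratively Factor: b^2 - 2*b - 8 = (b + 2)*(b - 4)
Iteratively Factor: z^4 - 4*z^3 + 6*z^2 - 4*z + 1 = (z - 1)*(z^3 - 3*z^2 + 3*z - 1) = (z - 1)^2*(z^2 - 2*z + 1) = (z - 1)^3*(z - 1)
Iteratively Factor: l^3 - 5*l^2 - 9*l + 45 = (l - 3)*(l^2 - 2*l - 15) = (l - 5)*(l - 3)*(l + 3)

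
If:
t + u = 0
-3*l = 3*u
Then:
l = -u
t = -u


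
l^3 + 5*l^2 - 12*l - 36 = (l - 3)*(l + 2)*(l + 6)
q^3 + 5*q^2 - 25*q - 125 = (q - 5)*(q + 5)^2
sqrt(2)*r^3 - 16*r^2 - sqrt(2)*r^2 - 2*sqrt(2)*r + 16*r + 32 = (r - 2)*(r - 8*sqrt(2))*(sqrt(2)*r + sqrt(2))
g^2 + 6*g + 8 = (g + 2)*(g + 4)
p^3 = p^3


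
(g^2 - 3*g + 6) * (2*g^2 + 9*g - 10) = 2*g^4 + 3*g^3 - 25*g^2 + 84*g - 60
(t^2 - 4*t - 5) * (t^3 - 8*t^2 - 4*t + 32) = t^5 - 12*t^4 + 23*t^3 + 88*t^2 - 108*t - 160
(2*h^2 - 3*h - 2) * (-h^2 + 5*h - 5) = -2*h^4 + 13*h^3 - 23*h^2 + 5*h + 10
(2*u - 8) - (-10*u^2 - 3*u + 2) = 10*u^2 + 5*u - 10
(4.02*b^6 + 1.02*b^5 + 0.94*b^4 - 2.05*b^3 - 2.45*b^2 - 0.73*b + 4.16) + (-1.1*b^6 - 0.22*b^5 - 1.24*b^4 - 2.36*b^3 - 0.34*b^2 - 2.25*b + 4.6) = 2.92*b^6 + 0.8*b^5 - 0.3*b^4 - 4.41*b^3 - 2.79*b^2 - 2.98*b + 8.76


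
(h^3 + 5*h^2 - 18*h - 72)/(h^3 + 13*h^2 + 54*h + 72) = (h - 4)/(h + 4)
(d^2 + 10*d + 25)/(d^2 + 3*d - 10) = (d + 5)/(d - 2)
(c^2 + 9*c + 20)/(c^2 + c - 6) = (c^2 + 9*c + 20)/(c^2 + c - 6)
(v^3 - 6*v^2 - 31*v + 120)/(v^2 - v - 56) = (v^2 + 2*v - 15)/(v + 7)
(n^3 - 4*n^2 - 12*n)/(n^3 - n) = (n^2 - 4*n - 12)/(n^2 - 1)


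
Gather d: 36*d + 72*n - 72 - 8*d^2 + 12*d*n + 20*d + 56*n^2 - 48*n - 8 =-8*d^2 + d*(12*n + 56) + 56*n^2 + 24*n - 80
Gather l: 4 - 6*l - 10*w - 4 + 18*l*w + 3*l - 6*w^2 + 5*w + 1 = l*(18*w - 3) - 6*w^2 - 5*w + 1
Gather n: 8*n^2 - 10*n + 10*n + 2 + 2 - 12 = 8*n^2 - 8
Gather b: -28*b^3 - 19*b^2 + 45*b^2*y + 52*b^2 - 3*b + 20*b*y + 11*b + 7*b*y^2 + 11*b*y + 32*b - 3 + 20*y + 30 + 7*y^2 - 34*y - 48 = -28*b^3 + b^2*(45*y + 33) + b*(7*y^2 + 31*y + 40) + 7*y^2 - 14*y - 21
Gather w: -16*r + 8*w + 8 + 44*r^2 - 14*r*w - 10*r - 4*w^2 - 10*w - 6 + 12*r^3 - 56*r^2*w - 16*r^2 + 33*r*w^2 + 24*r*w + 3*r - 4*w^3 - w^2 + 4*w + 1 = 12*r^3 + 28*r^2 - 23*r - 4*w^3 + w^2*(33*r - 5) + w*(-56*r^2 + 10*r + 2) + 3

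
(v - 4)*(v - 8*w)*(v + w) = v^3 - 7*v^2*w - 4*v^2 - 8*v*w^2 + 28*v*w + 32*w^2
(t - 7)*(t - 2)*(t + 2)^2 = t^4 - 5*t^3 - 18*t^2 + 20*t + 56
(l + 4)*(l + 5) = l^2 + 9*l + 20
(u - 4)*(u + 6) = u^2 + 2*u - 24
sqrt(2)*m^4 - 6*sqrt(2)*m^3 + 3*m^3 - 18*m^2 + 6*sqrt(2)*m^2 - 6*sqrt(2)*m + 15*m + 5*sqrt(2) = (m - 5)*(m - 1)*(m + sqrt(2))*(sqrt(2)*m + 1)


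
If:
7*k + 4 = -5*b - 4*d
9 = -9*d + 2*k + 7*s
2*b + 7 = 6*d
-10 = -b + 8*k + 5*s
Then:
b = 4643/1412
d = 3195/1412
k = -5949/1412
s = 7623/1412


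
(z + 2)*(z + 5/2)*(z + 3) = z^3 + 15*z^2/2 + 37*z/2 + 15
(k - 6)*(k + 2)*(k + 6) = k^3 + 2*k^2 - 36*k - 72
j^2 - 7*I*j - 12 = (j - 4*I)*(j - 3*I)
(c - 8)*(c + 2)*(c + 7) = c^3 + c^2 - 58*c - 112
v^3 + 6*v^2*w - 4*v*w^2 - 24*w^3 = (v - 2*w)*(v + 2*w)*(v + 6*w)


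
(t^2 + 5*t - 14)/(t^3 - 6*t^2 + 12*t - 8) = (t + 7)/(t^2 - 4*t + 4)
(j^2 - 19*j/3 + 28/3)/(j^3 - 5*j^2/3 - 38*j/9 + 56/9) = 3*(j - 4)/(3*j^2 + 2*j - 8)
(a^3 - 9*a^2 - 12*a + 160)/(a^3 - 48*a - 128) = (a - 5)/(a + 4)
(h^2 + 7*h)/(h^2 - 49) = h/(h - 7)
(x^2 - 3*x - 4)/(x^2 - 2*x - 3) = (x - 4)/(x - 3)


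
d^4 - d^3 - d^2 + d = d*(d - 1)^2*(d + 1)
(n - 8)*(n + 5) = n^2 - 3*n - 40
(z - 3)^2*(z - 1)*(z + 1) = z^4 - 6*z^3 + 8*z^2 + 6*z - 9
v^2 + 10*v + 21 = (v + 3)*(v + 7)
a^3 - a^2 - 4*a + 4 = (a - 2)*(a - 1)*(a + 2)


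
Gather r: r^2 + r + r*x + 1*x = r^2 + r*(x + 1) + x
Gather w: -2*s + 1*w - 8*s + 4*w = -10*s + 5*w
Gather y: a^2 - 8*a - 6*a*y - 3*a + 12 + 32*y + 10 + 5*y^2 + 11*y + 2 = a^2 - 11*a + 5*y^2 + y*(43 - 6*a) + 24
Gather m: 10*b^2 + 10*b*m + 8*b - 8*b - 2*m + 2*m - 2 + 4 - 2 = 10*b^2 + 10*b*m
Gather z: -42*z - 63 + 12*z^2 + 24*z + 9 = 12*z^2 - 18*z - 54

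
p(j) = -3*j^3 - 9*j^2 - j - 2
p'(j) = -9*j^2 - 18*j - 1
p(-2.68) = -6.22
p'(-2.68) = -17.40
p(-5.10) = 166.96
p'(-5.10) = -143.29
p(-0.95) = -6.60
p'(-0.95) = 7.98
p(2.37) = -94.86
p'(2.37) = -94.21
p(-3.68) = 29.31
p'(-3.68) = -56.64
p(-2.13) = -11.71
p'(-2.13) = -3.49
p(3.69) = -278.97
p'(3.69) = -189.96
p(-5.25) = 189.30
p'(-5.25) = -154.56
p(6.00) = -980.00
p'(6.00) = -433.00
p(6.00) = -980.00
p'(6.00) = -433.00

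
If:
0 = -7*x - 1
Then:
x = -1/7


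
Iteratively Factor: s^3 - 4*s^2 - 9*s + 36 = (s - 3)*(s^2 - s - 12) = (s - 4)*(s - 3)*(s + 3)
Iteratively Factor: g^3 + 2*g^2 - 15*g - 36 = (g + 3)*(g^2 - g - 12) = (g - 4)*(g + 3)*(g + 3)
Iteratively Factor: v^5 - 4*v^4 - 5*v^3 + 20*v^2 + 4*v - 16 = (v - 4)*(v^4 - 5*v^2 + 4) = (v - 4)*(v + 2)*(v^3 - 2*v^2 - v + 2) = (v - 4)*(v - 1)*(v + 2)*(v^2 - v - 2) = (v - 4)*(v - 1)*(v + 1)*(v + 2)*(v - 2)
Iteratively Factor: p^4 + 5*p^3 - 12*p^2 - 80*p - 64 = (p + 1)*(p^3 + 4*p^2 - 16*p - 64) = (p + 1)*(p + 4)*(p^2 - 16) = (p + 1)*(p + 4)^2*(p - 4)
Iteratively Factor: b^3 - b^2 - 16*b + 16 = (b - 1)*(b^2 - 16) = (b - 1)*(b + 4)*(b - 4)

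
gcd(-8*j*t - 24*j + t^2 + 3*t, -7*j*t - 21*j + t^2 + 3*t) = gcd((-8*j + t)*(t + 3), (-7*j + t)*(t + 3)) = t + 3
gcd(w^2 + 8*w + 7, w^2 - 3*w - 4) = w + 1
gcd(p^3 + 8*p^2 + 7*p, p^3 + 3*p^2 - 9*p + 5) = 1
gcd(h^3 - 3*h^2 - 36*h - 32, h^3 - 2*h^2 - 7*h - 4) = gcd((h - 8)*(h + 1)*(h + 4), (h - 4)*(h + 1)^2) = h + 1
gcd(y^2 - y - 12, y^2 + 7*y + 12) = y + 3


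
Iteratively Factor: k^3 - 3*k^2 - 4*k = (k + 1)*(k^2 - 4*k) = (k - 4)*(k + 1)*(k)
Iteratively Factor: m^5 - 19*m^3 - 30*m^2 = (m + 3)*(m^4 - 3*m^3 - 10*m^2) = (m - 5)*(m + 3)*(m^3 + 2*m^2) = (m - 5)*(m + 2)*(m + 3)*(m^2) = m*(m - 5)*(m + 2)*(m + 3)*(m)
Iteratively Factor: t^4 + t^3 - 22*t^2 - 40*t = (t)*(t^3 + t^2 - 22*t - 40) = t*(t - 5)*(t^2 + 6*t + 8) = t*(t - 5)*(t + 4)*(t + 2)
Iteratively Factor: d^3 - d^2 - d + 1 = (d - 1)*(d^2 - 1) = (d - 1)*(d + 1)*(d - 1)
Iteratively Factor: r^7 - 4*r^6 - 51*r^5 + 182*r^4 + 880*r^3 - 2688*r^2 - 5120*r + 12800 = (r - 5)*(r^6 + r^5 - 46*r^4 - 48*r^3 + 640*r^2 + 512*r - 2560) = (r - 5)*(r - 2)*(r^5 + 3*r^4 - 40*r^3 - 128*r^2 + 384*r + 1280) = (r - 5)*(r - 4)*(r - 2)*(r^4 + 7*r^3 - 12*r^2 - 176*r - 320) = (r - 5)*(r - 4)*(r - 2)*(r + 4)*(r^3 + 3*r^2 - 24*r - 80) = (r - 5)*(r - 4)*(r - 2)*(r + 4)^2*(r^2 - r - 20) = (r - 5)^2*(r - 4)*(r - 2)*(r + 4)^2*(r + 4)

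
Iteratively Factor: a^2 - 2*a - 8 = (a - 4)*(a + 2)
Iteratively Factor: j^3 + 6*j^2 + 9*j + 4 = (j + 1)*(j^2 + 5*j + 4) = (j + 1)^2*(j + 4)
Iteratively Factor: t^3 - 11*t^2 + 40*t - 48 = (t - 4)*(t^2 - 7*t + 12) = (t - 4)^2*(t - 3)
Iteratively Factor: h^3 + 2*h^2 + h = (h + 1)*(h^2 + h) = h*(h + 1)*(h + 1)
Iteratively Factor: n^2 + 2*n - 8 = (n + 4)*(n - 2)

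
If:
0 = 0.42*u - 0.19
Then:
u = 0.45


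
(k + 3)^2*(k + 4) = k^3 + 10*k^2 + 33*k + 36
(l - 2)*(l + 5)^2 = l^3 + 8*l^2 + 5*l - 50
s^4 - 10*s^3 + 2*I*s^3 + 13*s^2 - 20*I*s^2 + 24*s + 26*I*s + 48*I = (s - 8)*(s - 3)*(s + 1)*(s + 2*I)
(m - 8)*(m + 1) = m^2 - 7*m - 8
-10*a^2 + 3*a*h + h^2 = (-2*a + h)*(5*a + h)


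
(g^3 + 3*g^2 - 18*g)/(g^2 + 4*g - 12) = g*(g - 3)/(g - 2)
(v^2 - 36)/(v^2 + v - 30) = (v - 6)/(v - 5)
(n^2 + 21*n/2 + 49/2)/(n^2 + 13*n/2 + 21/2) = (n + 7)/(n + 3)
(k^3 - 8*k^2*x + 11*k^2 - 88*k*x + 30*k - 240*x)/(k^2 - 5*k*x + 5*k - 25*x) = (-k^2 + 8*k*x - 6*k + 48*x)/(-k + 5*x)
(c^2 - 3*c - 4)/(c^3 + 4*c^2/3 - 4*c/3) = 3*(c^2 - 3*c - 4)/(c*(3*c^2 + 4*c - 4))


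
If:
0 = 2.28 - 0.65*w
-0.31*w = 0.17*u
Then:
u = -6.40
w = 3.51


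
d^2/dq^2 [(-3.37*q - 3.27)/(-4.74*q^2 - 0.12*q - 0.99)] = ((3.37*q + 3.27)*(9.48*q + 0.12)*(18.96*q + 0.24) - (95.8428*q + 31.8084)*(4.74*q^2 + 0.12*q + 0.99))/(4.74*q^2 + 0.12*q + 0.99)^3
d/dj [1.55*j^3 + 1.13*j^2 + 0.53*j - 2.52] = 4.65*j^2 + 2.26*j + 0.53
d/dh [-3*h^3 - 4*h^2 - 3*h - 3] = -9*h^2 - 8*h - 3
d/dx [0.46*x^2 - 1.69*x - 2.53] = 0.92*x - 1.69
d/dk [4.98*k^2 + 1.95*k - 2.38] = 9.96*k + 1.95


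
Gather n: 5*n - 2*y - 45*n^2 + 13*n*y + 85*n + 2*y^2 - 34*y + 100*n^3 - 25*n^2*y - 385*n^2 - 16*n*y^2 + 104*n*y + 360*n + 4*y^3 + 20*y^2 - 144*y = 100*n^3 + n^2*(-25*y - 430) + n*(-16*y^2 + 117*y + 450) + 4*y^3 + 22*y^2 - 180*y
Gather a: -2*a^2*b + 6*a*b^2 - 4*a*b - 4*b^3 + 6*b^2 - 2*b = -2*a^2*b + a*(6*b^2 - 4*b) - 4*b^3 + 6*b^2 - 2*b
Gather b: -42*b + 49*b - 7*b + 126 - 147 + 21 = 0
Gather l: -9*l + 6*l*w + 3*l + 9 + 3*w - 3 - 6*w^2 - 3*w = l*(6*w - 6) - 6*w^2 + 6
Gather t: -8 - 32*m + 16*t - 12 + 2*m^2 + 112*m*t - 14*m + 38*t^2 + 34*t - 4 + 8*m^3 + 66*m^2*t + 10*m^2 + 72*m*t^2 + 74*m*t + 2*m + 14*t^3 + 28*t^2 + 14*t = 8*m^3 + 12*m^2 - 44*m + 14*t^3 + t^2*(72*m + 66) + t*(66*m^2 + 186*m + 64) - 24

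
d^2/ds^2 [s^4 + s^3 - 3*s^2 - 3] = 12*s^2 + 6*s - 6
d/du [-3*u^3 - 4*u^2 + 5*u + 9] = -9*u^2 - 8*u + 5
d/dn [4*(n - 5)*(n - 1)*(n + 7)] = 12*n^2 + 8*n - 148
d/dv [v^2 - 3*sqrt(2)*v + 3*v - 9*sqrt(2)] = 2*v - 3*sqrt(2) + 3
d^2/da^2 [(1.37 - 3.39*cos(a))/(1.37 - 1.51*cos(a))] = (3.889156*sin(a)^2 - 3.528572*cos(a) + 3.889156)/(3.442951*cos(a)^3 - 9.371211*cos(a)^2 + 8.502357*cos(a) - 2.571353)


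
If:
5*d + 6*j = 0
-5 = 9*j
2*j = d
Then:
No Solution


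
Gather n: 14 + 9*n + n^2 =n^2 + 9*n + 14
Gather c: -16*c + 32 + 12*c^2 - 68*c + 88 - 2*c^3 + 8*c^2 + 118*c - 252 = -2*c^3 + 20*c^2 + 34*c - 132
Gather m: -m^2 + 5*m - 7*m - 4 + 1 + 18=-m^2 - 2*m + 15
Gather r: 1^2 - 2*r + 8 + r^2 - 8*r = r^2 - 10*r + 9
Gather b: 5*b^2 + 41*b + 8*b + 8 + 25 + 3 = 5*b^2 + 49*b + 36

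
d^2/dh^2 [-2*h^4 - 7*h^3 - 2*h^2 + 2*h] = -24*h^2 - 42*h - 4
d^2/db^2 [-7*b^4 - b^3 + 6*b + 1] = 6*b*(-14*b - 1)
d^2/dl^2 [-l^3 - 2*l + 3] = -6*l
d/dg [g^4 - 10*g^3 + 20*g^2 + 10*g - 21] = 4*g^3 - 30*g^2 + 40*g + 10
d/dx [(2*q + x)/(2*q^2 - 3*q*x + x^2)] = (2*q^2 - 3*q*x + x^2 + (2*q + x)*(3*q - 2*x))/(2*q^2 - 3*q*x + x^2)^2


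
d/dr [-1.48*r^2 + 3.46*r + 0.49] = 3.46 - 2.96*r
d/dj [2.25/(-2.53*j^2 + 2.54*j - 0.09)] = (11.385*j - 5.715)/(2.53*j^2 - 2.54*j + 0.09)^2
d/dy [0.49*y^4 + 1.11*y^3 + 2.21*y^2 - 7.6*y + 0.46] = 1.96*y^3 + 3.33*y^2 + 4.42*y - 7.6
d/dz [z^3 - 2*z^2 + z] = 3*z^2 - 4*z + 1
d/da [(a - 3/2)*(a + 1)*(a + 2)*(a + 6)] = 4*a^3 + 45*a^2/2 + 13*a - 18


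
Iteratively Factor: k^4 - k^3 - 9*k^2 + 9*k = (k)*(k^3 - k^2 - 9*k + 9) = k*(k - 3)*(k^2 + 2*k - 3) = k*(k - 3)*(k + 3)*(k - 1)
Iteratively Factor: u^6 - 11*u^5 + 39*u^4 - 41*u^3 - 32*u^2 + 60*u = (u)*(u^5 - 11*u^4 + 39*u^3 - 41*u^2 - 32*u + 60) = u*(u - 2)*(u^4 - 9*u^3 + 21*u^2 + u - 30) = u*(u - 3)*(u - 2)*(u^3 - 6*u^2 + 3*u + 10) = u*(u - 5)*(u - 3)*(u - 2)*(u^2 - u - 2) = u*(u - 5)*(u - 3)*(u - 2)^2*(u + 1)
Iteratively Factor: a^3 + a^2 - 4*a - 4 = (a - 2)*(a^2 + 3*a + 2) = (a - 2)*(a + 2)*(a + 1)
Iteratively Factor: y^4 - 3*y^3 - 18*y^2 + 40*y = (y - 5)*(y^3 + 2*y^2 - 8*y) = (y - 5)*(y + 4)*(y^2 - 2*y) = y*(y - 5)*(y + 4)*(y - 2)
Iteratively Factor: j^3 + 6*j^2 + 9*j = (j)*(j^2 + 6*j + 9) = j*(j + 3)*(j + 3)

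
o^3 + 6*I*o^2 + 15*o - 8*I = (o - I)^2*(o + 8*I)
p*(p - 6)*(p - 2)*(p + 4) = p^4 - 4*p^3 - 20*p^2 + 48*p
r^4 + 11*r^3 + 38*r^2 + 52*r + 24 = (r + 1)*(r + 2)^2*(r + 6)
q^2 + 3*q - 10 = (q - 2)*(q + 5)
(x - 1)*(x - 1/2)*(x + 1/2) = x^3 - x^2 - x/4 + 1/4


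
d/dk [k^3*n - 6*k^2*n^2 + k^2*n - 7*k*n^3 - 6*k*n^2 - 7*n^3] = n*(3*k^2 - 12*k*n + 2*k - 7*n^2 - 6*n)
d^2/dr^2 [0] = 0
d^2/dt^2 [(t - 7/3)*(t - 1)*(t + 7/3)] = 6*t - 2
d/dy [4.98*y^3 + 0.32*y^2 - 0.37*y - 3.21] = 14.94*y^2 + 0.64*y - 0.37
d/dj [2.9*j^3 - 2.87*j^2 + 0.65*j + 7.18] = 8.7*j^2 - 5.74*j + 0.65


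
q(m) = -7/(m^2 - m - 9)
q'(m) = -7*(1 - 2*m)/(m^2 - m - 9)^2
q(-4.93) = -0.35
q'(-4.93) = -0.19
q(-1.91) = 2.03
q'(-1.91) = -2.85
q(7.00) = -0.21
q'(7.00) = 0.08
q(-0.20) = 0.80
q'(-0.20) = -0.13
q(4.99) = -0.64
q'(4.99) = 0.53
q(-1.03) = 1.01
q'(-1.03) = -0.45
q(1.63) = 0.88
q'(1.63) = 0.25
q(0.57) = 0.76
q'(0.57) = 0.01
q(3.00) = 2.33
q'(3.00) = 3.89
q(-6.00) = -0.21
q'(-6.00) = -0.08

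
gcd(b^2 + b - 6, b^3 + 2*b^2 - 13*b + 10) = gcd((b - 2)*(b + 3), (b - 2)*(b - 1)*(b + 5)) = b - 2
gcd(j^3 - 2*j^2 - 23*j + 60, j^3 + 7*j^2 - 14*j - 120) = j^2 + j - 20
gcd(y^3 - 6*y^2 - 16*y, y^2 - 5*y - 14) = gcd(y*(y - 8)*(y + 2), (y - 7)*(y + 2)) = y + 2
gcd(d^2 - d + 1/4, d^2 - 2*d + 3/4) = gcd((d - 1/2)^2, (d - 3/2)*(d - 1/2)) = d - 1/2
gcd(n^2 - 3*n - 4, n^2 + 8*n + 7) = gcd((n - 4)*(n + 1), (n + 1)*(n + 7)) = n + 1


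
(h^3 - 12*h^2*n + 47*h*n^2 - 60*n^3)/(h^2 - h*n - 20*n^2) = (h^2 - 7*h*n + 12*n^2)/(h + 4*n)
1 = 1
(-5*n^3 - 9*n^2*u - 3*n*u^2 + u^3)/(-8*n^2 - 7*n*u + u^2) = (-5*n^2 - 4*n*u + u^2)/(-8*n + u)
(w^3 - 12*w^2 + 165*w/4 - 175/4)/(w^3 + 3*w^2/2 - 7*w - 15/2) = (2*w^2 - 19*w + 35)/(2*(w^2 + 4*w + 3))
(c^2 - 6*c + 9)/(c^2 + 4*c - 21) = (c - 3)/(c + 7)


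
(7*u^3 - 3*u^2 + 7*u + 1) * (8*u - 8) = 56*u^4 - 80*u^3 + 80*u^2 - 48*u - 8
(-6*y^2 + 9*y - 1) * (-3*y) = 18*y^3 - 27*y^2 + 3*y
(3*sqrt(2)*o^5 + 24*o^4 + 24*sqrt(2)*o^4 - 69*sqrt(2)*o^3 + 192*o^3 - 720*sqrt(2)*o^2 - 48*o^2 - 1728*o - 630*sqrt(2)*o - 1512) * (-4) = -12*sqrt(2)*o^5 - 96*sqrt(2)*o^4 - 96*o^4 - 768*o^3 + 276*sqrt(2)*o^3 + 192*o^2 + 2880*sqrt(2)*o^2 + 2520*sqrt(2)*o + 6912*o + 6048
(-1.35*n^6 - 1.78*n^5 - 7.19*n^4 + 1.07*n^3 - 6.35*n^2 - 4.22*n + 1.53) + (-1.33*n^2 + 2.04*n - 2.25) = -1.35*n^6 - 1.78*n^5 - 7.19*n^4 + 1.07*n^3 - 7.68*n^2 - 2.18*n - 0.72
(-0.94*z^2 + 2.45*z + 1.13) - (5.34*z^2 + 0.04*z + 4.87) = -6.28*z^2 + 2.41*z - 3.74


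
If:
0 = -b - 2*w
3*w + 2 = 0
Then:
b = 4/3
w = -2/3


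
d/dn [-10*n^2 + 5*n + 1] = 5 - 20*n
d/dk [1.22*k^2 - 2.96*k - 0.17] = 2.44*k - 2.96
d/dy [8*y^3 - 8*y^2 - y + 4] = 24*y^2 - 16*y - 1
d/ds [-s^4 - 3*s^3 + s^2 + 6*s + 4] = -4*s^3 - 9*s^2 + 2*s + 6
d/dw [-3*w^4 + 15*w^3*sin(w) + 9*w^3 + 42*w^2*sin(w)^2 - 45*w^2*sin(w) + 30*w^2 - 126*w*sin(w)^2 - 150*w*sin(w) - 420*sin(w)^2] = 15*w^3*cos(w) - 12*w^3 + 42*w^2*sin(2*w) - 45*sqrt(2)*w^2*cos(w + pi/4) + 27*w^2 - 90*w*sin(w) - 126*w*sin(2*w) - 150*w*cos(w) - 42*w*cos(2*w) + 102*w - 150*sin(w) - 420*sin(2*w) + 63*cos(2*w) - 63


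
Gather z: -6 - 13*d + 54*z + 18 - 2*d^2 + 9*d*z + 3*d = -2*d^2 - 10*d + z*(9*d + 54) + 12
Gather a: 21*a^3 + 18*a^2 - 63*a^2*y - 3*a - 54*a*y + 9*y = 21*a^3 + a^2*(18 - 63*y) + a*(-54*y - 3) + 9*y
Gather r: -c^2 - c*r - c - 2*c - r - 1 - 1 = -c^2 - 3*c + r*(-c - 1) - 2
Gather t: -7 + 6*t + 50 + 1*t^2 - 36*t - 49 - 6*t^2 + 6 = -5*t^2 - 30*t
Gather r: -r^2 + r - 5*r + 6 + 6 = -r^2 - 4*r + 12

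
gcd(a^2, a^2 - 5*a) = a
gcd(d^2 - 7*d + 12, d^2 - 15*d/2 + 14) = d - 4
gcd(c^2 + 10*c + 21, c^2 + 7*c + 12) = c + 3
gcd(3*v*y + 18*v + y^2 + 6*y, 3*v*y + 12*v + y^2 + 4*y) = 3*v + y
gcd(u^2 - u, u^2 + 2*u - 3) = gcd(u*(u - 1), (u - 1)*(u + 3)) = u - 1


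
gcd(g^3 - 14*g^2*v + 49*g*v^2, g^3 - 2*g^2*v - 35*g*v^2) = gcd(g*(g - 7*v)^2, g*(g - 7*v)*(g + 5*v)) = -g^2 + 7*g*v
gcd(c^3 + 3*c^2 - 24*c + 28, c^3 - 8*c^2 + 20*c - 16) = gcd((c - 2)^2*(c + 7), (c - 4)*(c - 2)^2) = c^2 - 4*c + 4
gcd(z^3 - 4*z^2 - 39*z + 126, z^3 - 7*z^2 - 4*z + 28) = z - 7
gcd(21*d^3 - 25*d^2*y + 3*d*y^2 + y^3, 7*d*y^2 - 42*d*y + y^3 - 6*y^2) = 7*d + y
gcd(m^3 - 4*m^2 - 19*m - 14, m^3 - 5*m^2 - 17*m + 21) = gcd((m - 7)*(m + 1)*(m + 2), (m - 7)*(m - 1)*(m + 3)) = m - 7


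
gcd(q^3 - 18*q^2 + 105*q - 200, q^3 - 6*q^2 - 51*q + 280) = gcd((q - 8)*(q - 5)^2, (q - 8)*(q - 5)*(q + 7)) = q^2 - 13*q + 40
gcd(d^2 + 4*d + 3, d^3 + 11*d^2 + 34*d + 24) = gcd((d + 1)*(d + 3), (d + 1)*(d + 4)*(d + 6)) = d + 1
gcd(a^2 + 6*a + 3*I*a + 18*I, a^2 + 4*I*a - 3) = a + 3*I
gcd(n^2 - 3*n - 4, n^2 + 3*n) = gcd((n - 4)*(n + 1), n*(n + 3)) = 1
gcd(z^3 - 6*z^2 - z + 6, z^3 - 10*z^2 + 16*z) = 1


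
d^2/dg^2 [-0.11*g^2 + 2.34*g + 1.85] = -0.220000000000000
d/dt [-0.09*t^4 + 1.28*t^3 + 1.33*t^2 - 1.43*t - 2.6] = -0.36*t^3 + 3.84*t^2 + 2.66*t - 1.43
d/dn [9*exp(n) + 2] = 9*exp(n)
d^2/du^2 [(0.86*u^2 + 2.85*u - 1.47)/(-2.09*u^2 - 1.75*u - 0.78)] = (7.105427357601e-15*u^4 - 18.60727*u^3 + 46.938474*u^2 + 60.13557*u + 10.945014)/(9.129329*u^6 + 22.932525*u^5 + 29.423229*u^4 + 22.476475*u^3 + 10.980918*u^2 + 3.1941*u + 0.474552)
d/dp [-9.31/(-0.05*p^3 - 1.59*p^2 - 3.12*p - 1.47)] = (-1.3965*p^2 - 29.6058*p - 29.0472)/(0.05*p^3 + 1.59*p^2 + 3.12*p + 1.47)^2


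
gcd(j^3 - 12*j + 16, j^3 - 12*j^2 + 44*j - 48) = j - 2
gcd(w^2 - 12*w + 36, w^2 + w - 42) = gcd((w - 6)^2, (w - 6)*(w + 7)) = w - 6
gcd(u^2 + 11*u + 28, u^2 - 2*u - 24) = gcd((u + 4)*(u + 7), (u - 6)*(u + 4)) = u + 4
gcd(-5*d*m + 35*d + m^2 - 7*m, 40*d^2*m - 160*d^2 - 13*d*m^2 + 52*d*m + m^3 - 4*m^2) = 5*d - m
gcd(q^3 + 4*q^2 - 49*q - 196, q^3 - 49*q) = q^2 - 49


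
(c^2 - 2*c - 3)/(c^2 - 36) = (c^2 - 2*c - 3)/(c^2 - 36)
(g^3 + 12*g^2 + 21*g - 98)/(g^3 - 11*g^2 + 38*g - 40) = (g^2 + 14*g + 49)/(g^2 - 9*g + 20)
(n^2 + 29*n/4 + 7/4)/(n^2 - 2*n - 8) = (4*n^2 + 29*n + 7)/(4*(n^2 - 2*n - 8))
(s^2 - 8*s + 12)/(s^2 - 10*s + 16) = (s - 6)/(s - 8)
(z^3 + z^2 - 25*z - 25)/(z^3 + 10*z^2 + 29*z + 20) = (z - 5)/(z + 4)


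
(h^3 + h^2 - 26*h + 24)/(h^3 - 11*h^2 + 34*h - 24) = (h + 6)/(h - 6)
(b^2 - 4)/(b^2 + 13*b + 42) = (b^2 - 4)/(b^2 + 13*b + 42)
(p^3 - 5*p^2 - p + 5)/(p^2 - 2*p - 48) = (-p^3 + 5*p^2 + p - 5)/(-p^2 + 2*p + 48)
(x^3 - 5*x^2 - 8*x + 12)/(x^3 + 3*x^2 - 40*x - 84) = (x - 1)/(x + 7)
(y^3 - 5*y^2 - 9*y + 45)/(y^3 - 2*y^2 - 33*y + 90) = (y + 3)/(y + 6)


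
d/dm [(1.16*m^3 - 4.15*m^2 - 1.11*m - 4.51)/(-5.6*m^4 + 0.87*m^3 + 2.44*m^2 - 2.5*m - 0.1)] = (6.496*m^6 - 46.48*m^5 - 12.2071*m^4 - 104.8926*m^3 + 24.5065*m^2 + 22.8388*m - 11.164)/(31.36*m^8 - 9.744*m^7 - 26.5711*m^6 + 32.2456*m^5 + 2.7236*m^4 - 12.374*m^3 + 5.762*m^2 + 0.5*m + 0.01)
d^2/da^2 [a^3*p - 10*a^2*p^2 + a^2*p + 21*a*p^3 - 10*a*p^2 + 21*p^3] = 2*p*(3*a - 10*p + 1)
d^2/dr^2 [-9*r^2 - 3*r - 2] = -18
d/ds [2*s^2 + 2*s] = 4*s + 2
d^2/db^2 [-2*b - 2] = 0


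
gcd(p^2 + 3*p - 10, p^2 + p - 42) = 1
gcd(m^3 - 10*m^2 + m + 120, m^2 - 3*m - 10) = m - 5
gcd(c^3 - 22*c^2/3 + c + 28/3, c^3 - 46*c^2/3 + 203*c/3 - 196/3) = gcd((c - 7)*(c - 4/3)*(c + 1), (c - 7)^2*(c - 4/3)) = c^2 - 25*c/3 + 28/3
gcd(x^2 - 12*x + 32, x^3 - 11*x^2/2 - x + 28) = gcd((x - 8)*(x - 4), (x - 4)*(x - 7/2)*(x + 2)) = x - 4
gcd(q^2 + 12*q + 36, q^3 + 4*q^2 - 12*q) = q + 6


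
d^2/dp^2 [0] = 0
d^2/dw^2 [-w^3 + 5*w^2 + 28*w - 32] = 10 - 6*w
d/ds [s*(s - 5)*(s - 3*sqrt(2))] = 3*s^2 - 10*s - 6*sqrt(2)*s + 15*sqrt(2)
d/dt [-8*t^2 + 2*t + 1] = 2 - 16*t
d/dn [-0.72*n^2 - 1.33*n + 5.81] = -1.44*n - 1.33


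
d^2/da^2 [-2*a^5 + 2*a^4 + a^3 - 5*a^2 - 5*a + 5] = -40*a^3 + 24*a^2 + 6*a - 10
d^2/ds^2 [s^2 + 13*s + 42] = 2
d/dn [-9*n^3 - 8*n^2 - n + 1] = -27*n^2 - 16*n - 1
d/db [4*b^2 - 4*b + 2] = 8*b - 4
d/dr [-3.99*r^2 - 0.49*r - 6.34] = -7.98*r - 0.49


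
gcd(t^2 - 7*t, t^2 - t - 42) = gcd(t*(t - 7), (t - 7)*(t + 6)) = t - 7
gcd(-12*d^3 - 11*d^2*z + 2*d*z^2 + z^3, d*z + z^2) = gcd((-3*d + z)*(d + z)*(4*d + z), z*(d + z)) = d + z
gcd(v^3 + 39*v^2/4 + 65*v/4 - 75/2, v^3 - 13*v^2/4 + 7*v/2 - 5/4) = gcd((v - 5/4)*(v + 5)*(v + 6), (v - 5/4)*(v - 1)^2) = v - 5/4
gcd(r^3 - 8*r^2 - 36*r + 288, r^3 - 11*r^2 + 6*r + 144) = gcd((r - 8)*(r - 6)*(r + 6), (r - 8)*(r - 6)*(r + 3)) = r^2 - 14*r + 48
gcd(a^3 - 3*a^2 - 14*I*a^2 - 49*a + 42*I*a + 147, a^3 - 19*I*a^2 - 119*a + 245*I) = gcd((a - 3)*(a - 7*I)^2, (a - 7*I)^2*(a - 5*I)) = a^2 - 14*I*a - 49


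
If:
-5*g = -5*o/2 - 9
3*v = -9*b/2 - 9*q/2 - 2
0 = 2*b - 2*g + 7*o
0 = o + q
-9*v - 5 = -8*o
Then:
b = 3/20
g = 83/40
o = 11/20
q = -11/20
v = -1/15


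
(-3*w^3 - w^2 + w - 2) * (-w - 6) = 3*w^4 + 19*w^3 + 5*w^2 - 4*w + 12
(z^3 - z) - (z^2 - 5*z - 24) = z^3 - z^2 + 4*z + 24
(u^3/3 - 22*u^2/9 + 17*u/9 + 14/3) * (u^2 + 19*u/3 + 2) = u^5/3 - u^4/3 - 349*u^3/27 + 317*u^2/27 + 100*u/3 + 28/3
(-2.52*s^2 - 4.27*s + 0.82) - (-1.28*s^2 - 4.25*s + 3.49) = -1.24*s^2 - 0.0199999999999996*s - 2.67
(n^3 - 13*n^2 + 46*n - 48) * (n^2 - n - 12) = n^5 - 14*n^4 + 47*n^3 + 62*n^2 - 504*n + 576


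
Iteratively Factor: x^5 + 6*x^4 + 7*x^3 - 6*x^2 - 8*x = (x + 1)*(x^4 + 5*x^3 + 2*x^2 - 8*x) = (x + 1)*(x + 2)*(x^3 + 3*x^2 - 4*x) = x*(x + 1)*(x + 2)*(x^2 + 3*x - 4) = x*(x + 1)*(x + 2)*(x + 4)*(x - 1)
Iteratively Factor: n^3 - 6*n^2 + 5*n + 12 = (n - 4)*(n^2 - 2*n - 3) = (n - 4)*(n - 3)*(n + 1)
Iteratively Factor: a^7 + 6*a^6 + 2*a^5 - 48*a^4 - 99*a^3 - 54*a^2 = (a - 3)*(a^6 + 9*a^5 + 29*a^4 + 39*a^3 + 18*a^2) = (a - 3)*(a + 1)*(a^5 + 8*a^4 + 21*a^3 + 18*a^2) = (a - 3)*(a + 1)*(a + 2)*(a^4 + 6*a^3 + 9*a^2) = a*(a - 3)*(a + 1)*(a + 2)*(a^3 + 6*a^2 + 9*a) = a*(a - 3)*(a + 1)*(a + 2)*(a + 3)*(a^2 + 3*a) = a^2*(a - 3)*(a + 1)*(a + 2)*(a + 3)*(a + 3)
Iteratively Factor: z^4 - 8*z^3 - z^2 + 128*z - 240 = (z - 4)*(z^3 - 4*z^2 - 17*z + 60) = (z - 5)*(z - 4)*(z^2 + z - 12) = (z - 5)*(z - 4)*(z + 4)*(z - 3)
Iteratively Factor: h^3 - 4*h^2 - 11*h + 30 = (h + 3)*(h^2 - 7*h + 10) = (h - 2)*(h + 3)*(h - 5)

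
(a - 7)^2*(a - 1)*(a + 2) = a^4 - 13*a^3 + 33*a^2 + 77*a - 98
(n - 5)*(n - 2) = n^2 - 7*n + 10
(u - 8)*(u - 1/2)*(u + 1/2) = u^3 - 8*u^2 - u/4 + 2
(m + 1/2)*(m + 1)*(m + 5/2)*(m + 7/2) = m^4 + 15*m^3/2 + 73*m^2/4 + 129*m/8 + 35/8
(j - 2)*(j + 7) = j^2 + 5*j - 14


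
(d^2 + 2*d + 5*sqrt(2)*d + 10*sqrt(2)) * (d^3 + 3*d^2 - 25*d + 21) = d^5 + 5*d^4 + 5*sqrt(2)*d^4 - 19*d^3 + 25*sqrt(2)*d^3 - 95*sqrt(2)*d^2 - 29*d^2 - 145*sqrt(2)*d + 42*d + 210*sqrt(2)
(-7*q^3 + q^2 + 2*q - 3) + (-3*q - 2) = -7*q^3 + q^2 - q - 5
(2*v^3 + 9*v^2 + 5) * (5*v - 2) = 10*v^4 + 41*v^3 - 18*v^2 + 25*v - 10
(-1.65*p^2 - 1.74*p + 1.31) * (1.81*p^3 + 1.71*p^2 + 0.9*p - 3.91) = -2.9865*p^5 - 5.9709*p^4 - 2.0893*p^3 + 7.1256*p^2 + 7.9824*p - 5.1221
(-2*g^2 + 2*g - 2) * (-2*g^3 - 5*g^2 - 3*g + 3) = 4*g^5 + 6*g^4 - 2*g^2 + 12*g - 6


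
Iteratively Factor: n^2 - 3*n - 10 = (n + 2)*(n - 5)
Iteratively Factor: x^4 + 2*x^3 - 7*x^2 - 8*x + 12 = (x + 3)*(x^3 - x^2 - 4*x + 4) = (x - 2)*(x + 3)*(x^2 + x - 2) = (x - 2)*(x + 2)*(x + 3)*(x - 1)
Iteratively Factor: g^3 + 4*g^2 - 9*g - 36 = (g - 3)*(g^2 + 7*g + 12) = (g - 3)*(g + 3)*(g + 4)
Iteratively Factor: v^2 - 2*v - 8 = (v + 2)*(v - 4)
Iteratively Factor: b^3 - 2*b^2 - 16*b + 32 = (b - 4)*(b^2 + 2*b - 8) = (b - 4)*(b + 4)*(b - 2)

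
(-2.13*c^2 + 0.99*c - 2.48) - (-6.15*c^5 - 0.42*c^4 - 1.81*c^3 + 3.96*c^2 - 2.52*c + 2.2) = 6.15*c^5 + 0.42*c^4 + 1.81*c^3 - 6.09*c^2 + 3.51*c - 4.68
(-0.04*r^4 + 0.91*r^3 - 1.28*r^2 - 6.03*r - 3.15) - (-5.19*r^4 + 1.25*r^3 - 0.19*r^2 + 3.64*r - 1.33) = 5.15*r^4 - 0.34*r^3 - 1.09*r^2 - 9.67*r - 1.82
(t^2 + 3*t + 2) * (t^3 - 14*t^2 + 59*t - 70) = t^5 - 11*t^4 + 19*t^3 + 79*t^2 - 92*t - 140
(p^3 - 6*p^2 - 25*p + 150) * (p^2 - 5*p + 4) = p^5 - 11*p^4 + 9*p^3 + 251*p^2 - 850*p + 600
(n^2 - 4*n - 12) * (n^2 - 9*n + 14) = n^4 - 13*n^3 + 38*n^2 + 52*n - 168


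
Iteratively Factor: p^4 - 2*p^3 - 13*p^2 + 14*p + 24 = (p - 4)*(p^3 + 2*p^2 - 5*p - 6) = (p - 4)*(p + 3)*(p^2 - p - 2) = (p - 4)*(p + 1)*(p + 3)*(p - 2)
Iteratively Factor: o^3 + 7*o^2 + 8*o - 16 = (o + 4)*(o^2 + 3*o - 4) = (o + 4)^2*(o - 1)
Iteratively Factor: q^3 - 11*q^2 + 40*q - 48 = (q - 3)*(q^2 - 8*q + 16) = (q - 4)*(q - 3)*(q - 4)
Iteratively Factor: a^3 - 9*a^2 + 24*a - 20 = (a - 5)*(a^2 - 4*a + 4) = (a - 5)*(a - 2)*(a - 2)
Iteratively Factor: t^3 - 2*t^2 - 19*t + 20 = (t - 5)*(t^2 + 3*t - 4) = (t - 5)*(t + 4)*(t - 1)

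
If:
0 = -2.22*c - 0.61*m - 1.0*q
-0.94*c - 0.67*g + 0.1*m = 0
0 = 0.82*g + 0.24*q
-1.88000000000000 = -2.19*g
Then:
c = -0.07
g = 0.86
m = 5.07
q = -2.93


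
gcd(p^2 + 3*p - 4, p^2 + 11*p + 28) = p + 4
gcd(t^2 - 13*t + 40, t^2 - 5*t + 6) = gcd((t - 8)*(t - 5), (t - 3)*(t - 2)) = 1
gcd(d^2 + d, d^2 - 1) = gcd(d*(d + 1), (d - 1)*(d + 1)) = d + 1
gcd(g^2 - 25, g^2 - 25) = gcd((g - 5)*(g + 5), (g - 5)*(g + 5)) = g^2 - 25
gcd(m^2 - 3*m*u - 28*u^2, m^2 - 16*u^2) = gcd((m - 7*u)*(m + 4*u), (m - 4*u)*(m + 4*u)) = m + 4*u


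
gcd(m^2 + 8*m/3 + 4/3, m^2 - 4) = m + 2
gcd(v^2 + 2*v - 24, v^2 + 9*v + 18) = v + 6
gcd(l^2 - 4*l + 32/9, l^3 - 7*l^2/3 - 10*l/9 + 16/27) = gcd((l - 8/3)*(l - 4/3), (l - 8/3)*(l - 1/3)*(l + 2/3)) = l - 8/3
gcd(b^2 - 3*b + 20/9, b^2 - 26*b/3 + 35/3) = b - 5/3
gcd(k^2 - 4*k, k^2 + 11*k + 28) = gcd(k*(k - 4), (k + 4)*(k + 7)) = 1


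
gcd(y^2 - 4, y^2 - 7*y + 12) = 1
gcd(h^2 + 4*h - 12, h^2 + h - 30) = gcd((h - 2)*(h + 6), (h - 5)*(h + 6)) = h + 6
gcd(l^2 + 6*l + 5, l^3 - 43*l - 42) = l + 1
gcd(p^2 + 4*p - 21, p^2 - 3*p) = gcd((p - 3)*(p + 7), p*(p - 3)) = p - 3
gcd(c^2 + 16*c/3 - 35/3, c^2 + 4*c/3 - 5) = c - 5/3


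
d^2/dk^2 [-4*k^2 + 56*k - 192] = -8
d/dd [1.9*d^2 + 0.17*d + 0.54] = 3.8*d + 0.17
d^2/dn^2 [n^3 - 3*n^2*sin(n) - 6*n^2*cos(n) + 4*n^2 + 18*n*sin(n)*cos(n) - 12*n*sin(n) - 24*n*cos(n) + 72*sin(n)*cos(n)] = 3*n^2*sin(n) + 6*n^2*cos(n) + 36*n*sin(n) - 36*n*sin(2*n) + 12*n*cos(n) + 6*n + 42*sin(n) - 144*sin(2*n) - 36*cos(n) + 36*cos(2*n) + 8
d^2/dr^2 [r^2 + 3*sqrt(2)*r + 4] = 2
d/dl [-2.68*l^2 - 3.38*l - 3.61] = -5.36*l - 3.38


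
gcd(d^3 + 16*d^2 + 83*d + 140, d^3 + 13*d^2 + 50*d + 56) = d^2 + 11*d + 28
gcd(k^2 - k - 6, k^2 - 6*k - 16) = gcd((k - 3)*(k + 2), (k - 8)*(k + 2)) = k + 2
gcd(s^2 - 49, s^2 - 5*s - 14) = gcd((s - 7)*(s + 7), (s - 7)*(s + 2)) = s - 7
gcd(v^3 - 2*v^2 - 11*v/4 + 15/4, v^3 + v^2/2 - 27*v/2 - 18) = v + 3/2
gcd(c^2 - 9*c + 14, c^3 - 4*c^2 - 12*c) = 1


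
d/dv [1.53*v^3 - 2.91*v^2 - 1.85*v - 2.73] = 4.59*v^2 - 5.82*v - 1.85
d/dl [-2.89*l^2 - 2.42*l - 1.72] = -5.78*l - 2.42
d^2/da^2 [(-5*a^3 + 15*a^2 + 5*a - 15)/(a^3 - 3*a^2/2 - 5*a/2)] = 60*(2*a^3 - 12*a^2 + 30*a - 25)/(a^3*(8*a^3 - 60*a^2 + 150*a - 125))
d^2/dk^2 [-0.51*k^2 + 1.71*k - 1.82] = -1.02000000000000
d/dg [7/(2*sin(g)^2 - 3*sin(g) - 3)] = 7*(3 - 4*sin(g))*cos(g)/(3*sin(g) + cos(2*g) + 2)^2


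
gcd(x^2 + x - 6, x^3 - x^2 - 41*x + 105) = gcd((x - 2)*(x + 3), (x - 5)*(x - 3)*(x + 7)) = 1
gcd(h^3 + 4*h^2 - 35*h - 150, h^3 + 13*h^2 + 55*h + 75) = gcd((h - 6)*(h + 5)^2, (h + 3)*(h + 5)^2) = h^2 + 10*h + 25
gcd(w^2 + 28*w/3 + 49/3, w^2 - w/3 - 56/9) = w + 7/3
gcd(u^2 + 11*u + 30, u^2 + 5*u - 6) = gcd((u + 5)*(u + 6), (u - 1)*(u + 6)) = u + 6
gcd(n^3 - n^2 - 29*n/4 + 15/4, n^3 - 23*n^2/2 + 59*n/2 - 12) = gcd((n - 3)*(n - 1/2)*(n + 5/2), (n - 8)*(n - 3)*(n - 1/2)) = n^2 - 7*n/2 + 3/2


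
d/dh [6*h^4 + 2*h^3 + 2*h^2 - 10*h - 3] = 24*h^3 + 6*h^2 + 4*h - 10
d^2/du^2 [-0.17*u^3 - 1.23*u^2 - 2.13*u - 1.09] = -1.02*u - 2.46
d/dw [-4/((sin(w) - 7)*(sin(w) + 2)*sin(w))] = 4*(3*cos(w) - 10/tan(w) - 14*cos(w)/sin(w)^2)/((sin(w) - 7)^2*(sin(w) + 2)^2)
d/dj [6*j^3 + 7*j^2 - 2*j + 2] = 18*j^2 + 14*j - 2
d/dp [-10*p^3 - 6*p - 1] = -30*p^2 - 6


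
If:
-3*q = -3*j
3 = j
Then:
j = 3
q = 3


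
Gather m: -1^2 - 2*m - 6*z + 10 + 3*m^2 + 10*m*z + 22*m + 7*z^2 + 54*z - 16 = 3*m^2 + m*(10*z + 20) + 7*z^2 + 48*z - 7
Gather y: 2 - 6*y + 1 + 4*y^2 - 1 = 4*y^2 - 6*y + 2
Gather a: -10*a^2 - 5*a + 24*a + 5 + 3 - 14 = -10*a^2 + 19*a - 6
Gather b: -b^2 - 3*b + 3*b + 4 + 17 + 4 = 25 - b^2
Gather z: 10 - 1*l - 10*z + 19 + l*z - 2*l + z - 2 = -3*l + z*(l - 9) + 27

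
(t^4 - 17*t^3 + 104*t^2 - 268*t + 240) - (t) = t^4 - 17*t^3 + 104*t^2 - 269*t + 240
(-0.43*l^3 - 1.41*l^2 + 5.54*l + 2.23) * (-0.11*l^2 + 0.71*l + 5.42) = 0.0473*l^5 - 0.1502*l^4 - 3.9411*l^3 - 3.9541*l^2 + 31.6101*l + 12.0866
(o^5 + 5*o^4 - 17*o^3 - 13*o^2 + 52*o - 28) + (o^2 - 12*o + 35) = o^5 + 5*o^4 - 17*o^3 - 12*o^2 + 40*o + 7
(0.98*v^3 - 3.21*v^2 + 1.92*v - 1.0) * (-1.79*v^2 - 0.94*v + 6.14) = -1.7542*v^5 + 4.8247*v^4 + 5.5978*v^3 - 19.7242*v^2 + 12.7288*v - 6.14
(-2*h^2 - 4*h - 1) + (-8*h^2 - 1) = -10*h^2 - 4*h - 2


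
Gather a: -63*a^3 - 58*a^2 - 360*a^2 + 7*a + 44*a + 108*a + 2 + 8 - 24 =-63*a^3 - 418*a^2 + 159*a - 14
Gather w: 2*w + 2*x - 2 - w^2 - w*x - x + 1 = -w^2 + w*(2 - x) + x - 1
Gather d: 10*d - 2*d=8*d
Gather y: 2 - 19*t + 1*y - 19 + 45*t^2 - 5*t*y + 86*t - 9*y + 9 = 45*t^2 + 67*t + y*(-5*t - 8) - 8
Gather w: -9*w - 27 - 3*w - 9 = -12*w - 36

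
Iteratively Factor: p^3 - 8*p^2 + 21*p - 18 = (p - 2)*(p^2 - 6*p + 9) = (p - 3)*(p - 2)*(p - 3)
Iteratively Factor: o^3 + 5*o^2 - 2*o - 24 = (o + 3)*(o^2 + 2*o - 8) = (o - 2)*(o + 3)*(o + 4)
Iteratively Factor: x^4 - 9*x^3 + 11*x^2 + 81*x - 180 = (x - 4)*(x^3 - 5*x^2 - 9*x + 45) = (x - 4)*(x + 3)*(x^2 - 8*x + 15) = (x - 5)*(x - 4)*(x + 3)*(x - 3)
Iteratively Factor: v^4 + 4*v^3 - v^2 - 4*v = (v + 4)*(v^3 - v) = (v - 1)*(v + 4)*(v^2 + v) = (v - 1)*(v + 1)*(v + 4)*(v)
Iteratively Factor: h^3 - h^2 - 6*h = (h)*(h^2 - h - 6) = h*(h - 3)*(h + 2)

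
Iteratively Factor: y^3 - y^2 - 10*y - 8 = (y + 1)*(y^2 - 2*y - 8) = (y + 1)*(y + 2)*(y - 4)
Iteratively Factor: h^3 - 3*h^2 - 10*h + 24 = (h - 4)*(h^2 + h - 6) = (h - 4)*(h + 3)*(h - 2)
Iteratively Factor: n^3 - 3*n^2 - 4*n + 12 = (n - 2)*(n^2 - n - 6) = (n - 2)*(n + 2)*(n - 3)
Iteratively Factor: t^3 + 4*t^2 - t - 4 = (t + 4)*(t^2 - 1) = (t - 1)*(t + 4)*(t + 1)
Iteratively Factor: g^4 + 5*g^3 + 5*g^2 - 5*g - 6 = (g + 1)*(g^3 + 4*g^2 + g - 6) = (g + 1)*(g + 3)*(g^2 + g - 2) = (g + 1)*(g + 2)*(g + 3)*(g - 1)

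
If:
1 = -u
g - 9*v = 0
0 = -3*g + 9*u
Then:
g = -3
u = -1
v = -1/3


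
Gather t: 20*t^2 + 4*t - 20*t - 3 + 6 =20*t^2 - 16*t + 3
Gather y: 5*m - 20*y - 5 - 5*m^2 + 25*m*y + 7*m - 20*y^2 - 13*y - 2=-5*m^2 + 12*m - 20*y^2 + y*(25*m - 33) - 7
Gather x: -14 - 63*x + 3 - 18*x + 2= -81*x - 9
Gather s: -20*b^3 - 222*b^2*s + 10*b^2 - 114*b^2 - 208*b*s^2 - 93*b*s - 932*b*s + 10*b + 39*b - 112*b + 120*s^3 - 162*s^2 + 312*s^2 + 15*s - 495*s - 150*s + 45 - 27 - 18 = -20*b^3 - 104*b^2 - 63*b + 120*s^3 + s^2*(150 - 208*b) + s*(-222*b^2 - 1025*b - 630)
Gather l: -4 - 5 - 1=-10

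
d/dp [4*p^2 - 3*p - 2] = 8*p - 3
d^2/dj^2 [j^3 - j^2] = 6*j - 2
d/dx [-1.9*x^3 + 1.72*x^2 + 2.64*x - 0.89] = -5.7*x^2 + 3.44*x + 2.64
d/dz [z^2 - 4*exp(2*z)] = 2*z - 8*exp(2*z)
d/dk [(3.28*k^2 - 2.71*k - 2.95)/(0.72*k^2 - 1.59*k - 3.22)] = (-3.264*k^2 - 16.8752*k + 4.0357)/(0.5184*k^4 - 2.2896*k^3 - 2.1087*k^2 + 10.2396*k + 10.3684)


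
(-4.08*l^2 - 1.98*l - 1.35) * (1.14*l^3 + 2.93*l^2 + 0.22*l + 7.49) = -4.6512*l^5 - 14.2116*l^4 - 8.238*l^3 - 34.9503*l^2 - 15.1272*l - 10.1115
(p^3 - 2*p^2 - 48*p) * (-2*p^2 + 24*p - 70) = -2*p^5 + 28*p^4 - 22*p^3 - 1012*p^2 + 3360*p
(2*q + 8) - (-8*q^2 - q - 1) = 8*q^2 + 3*q + 9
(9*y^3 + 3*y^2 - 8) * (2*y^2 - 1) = 18*y^5 + 6*y^4 - 9*y^3 - 19*y^2 + 8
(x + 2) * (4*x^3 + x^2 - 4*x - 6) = 4*x^4 + 9*x^3 - 2*x^2 - 14*x - 12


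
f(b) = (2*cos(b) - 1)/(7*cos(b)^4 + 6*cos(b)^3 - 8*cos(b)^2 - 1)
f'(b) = (2*cos(b) - 1)*(28*sin(b)*cos(b)^3 + 18*sin(b)*cos(b)^2 - 16*sin(b)*cos(b))/(7*cos(b)^4 + 6*cos(b)^3 - 8*cos(b)^2 - 1)^2 - 2*sin(b)/(7*cos(b)^4 + 6*cos(b)^3 - 8*cos(b)^2 - 1)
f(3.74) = 0.40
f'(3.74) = 0.16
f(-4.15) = 0.57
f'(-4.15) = -0.79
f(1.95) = 0.77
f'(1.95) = -1.37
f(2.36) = 0.45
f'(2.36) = -0.35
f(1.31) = 0.35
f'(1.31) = 1.97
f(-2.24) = 0.50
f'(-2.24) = 0.54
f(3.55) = 0.38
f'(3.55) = 0.06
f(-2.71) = 0.38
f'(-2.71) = 0.07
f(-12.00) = 1.50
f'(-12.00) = 26.03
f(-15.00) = 0.43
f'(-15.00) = 0.26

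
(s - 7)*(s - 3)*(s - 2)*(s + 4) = s^4 - 8*s^3 - 7*s^2 + 122*s - 168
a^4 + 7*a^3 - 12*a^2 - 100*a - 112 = (a - 4)*(a + 2)^2*(a + 7)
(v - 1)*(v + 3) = v^2 + 2*v - 3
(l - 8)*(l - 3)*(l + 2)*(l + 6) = l^4 - 3*l^3 - 52*l^2 + 60*l + 288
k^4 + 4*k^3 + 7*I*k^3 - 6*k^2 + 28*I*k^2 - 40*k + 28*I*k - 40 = (k + 2)^2*(k + 2*I)*(k + 5*I)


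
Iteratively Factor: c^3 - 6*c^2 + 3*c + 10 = (c - 2)*(c^2 - 4*c - 5) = (c - 2)*(c + 1)*(c - 5)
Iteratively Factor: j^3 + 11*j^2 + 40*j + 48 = (j + 3)*(j^2 + 8*j + 16) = (j + 3)*(j + 4)*(j + 4)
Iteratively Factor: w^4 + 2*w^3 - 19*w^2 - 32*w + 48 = (w - 1)*(w^3 + 3*w^2 - 16*w - 48) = (w - 1)*(w + 3)*(w^2 - 16) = (w - 4)*(w - 1)*(w + 3)*(w + 4)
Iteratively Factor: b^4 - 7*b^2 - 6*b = (b - 3)*(b^3 + 3*b^2 + 2*b) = (b - 3)*(b + 1)*(b^2 + 2*b) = (b - 3)*(b + 1)*(b + 2)*(b)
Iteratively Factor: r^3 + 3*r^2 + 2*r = (r + 2)*(r^2 + r) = (r + 1)*(r + 2)*(r)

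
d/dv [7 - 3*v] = -3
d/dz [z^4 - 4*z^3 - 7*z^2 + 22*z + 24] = 4*z^3 - 12*z^2 - 14*z + 22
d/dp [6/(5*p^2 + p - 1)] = 6*(-10*p - 1)/(5*p^2 + p - 1)^2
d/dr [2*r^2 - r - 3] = 4*r - 1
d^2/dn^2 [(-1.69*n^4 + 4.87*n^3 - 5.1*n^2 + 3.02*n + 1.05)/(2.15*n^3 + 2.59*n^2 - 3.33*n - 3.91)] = (5.6843418860808e-14*n^7 - 148.259178*n^6 + 295.172838*n^5 + 421.5852*n^4 - 656.311956*n^3 + 62.335098*n^2 + 628.84305*n - 190.028052)/(9.938375*n^9 + 35.916825*n^8 - 2.91153000000001*n^7 - 148.106576*n^6 - 126.127524*n^5 + 175.43661*n^4 + 264.01767*n^3 - 11.28426*n^2 - 152.728119*n - 59.776471)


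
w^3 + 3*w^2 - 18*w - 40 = (w - 4)*(w + 2)*(w + 5)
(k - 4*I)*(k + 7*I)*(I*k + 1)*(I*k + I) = -k^4 - k^3 - 2*I*k^3 - 31*k^2 - 2*I*k^2 - 31*k + 28*I*k + 28*I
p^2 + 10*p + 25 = (p + 5)^2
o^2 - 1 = (o - 1)*(o + 1)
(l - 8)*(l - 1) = l^2 - 9*l + 8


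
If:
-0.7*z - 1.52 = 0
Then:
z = -2.17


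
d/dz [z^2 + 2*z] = 2*z + 2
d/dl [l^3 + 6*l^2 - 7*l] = 3*l^2 + 12*l - 7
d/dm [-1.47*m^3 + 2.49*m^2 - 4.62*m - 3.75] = -4.41*m^2 + 4.98*m - 4.62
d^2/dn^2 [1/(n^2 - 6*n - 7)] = 2*(n^2 - 6*n - 4*(n - 3)^2 - 7)/(-n^2 + 6*n + 7)^3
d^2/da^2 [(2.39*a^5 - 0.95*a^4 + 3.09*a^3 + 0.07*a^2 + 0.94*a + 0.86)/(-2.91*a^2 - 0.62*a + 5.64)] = (-121.432554*a^7 - 52.903218*a^6 + 705.320796*a^5 + 159.36096*a^4 - 1693.121904*a^3 + 376.871508*a^2 - 691.625592*a - 39.917824)/(24.642171*a^6 + 15.750666*a^5 - 139.92444*a^4 - 60.8158*a^3 + 271.19376*a^2 + 59.165856*a - 179.406144)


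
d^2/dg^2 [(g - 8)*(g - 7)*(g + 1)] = 6*g - 28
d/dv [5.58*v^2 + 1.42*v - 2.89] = 11.16*v + 1.42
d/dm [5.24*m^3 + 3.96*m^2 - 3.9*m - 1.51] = 15.72*m^2 + 7.92*m - 3.9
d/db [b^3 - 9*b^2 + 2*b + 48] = 3*b^2 - 18*b + 2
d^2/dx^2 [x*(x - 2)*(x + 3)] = 6*x + 2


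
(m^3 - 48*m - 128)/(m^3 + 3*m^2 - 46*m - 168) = (m^2 - 4*m - 32)/(m^2 - m - 42)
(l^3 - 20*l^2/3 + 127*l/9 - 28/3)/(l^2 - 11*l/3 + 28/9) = l - 3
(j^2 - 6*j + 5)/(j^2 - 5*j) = (j - 1)/j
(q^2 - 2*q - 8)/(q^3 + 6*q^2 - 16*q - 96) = (q + 2)/(q^2 + 10*q + 24)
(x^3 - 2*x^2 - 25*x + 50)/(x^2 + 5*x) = x - 7 + 10/x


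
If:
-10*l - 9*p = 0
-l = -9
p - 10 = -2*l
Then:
No Solution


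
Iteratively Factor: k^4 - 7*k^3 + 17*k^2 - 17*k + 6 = (k - 1)*(k^3 - 6*k^2 + 11*k - 6) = (k - 3)*(k - 1)*(k^2 - 3*k + 2) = (k - 3)*(k - 2)*(k - 1)*(k - 1)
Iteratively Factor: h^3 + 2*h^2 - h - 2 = (h + 1)*(h^2 + h - 2) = (h + 1)*(h + 2)*(h - 1)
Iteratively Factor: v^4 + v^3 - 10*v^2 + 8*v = (v + 4)*(v^3 - 3*v^2 + 2*v) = (v - 1)*(v + 4)*(v^2 - 2*v) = v*(v - 1)*(v + 4)*(v - 2)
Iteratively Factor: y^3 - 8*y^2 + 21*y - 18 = (y - 3)*(y^2 - 5*y + 6) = (y - 3)^2*(y - 2)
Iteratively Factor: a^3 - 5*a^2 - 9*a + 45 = (a - 5)*(a^2 - 9) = (a - 5)*(a + 3)*(a - 3)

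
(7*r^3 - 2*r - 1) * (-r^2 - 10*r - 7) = -7*r^5 - 70*r^4 - 47*r^3 + 21*r^2 + 24*r + 7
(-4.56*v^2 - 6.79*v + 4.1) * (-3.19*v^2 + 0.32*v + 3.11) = 14.5464*v^4 + 20.2009*v^3 - 29.4334*v^2 - 19.8049*v + 12.751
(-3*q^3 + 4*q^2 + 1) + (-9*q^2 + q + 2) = -3*q^3 - 5*q^2 + q + 3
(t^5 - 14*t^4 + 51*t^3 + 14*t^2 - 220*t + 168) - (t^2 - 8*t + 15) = t^5 - 14*t^4 + 51*t^3 + 13*t^2 - 212*t + 153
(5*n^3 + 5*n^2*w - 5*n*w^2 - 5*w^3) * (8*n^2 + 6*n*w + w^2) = 40*n^5 + 70*n^4*w - 5*n^3*w^2 - 65*n^2*w^3 - 35*n*w^4 - 5*w^5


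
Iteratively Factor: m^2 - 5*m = (m - 5)*(m)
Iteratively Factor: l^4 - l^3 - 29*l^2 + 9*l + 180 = (l - 3)*(l^3 + 2*l^2 - 23*l - 60) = (l - 5)*(l - 3)*(l^2 + 7*l + 12) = (l - 5)*(l - 3)*(l + 3)*(l + 4)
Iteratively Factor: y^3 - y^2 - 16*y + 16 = (y - 4)*(y^2 + 3*y - 4) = (y - 4)*(y + 4)*(y - 1)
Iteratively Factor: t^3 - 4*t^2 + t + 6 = (t + 1)*(t^2 - 5*t + 6) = (t - 2)*(t + 1)*(t - 3)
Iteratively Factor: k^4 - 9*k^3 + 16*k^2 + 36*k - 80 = (k - 4)*(k^3 - 5*k^2 - 4*k + 20) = (k - 4)*(k - 2)*(k^2 - 3*k - 10) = (k - 4)*(k - 2)*(k + 2)*(k - 5)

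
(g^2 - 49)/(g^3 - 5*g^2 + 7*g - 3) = (g^2 - 49)/(g^3 - 5*g^2 + 7*g - 3)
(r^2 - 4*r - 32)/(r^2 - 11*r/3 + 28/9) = 9*(r^2 - 4*r - 32)/(9*r^2 - 33*r + 28)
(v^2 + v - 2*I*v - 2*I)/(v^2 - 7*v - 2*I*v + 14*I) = (v + 1)/(v - 7)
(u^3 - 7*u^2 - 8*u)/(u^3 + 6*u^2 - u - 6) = u*(u - 8)/(u^2 + 5*u - 6)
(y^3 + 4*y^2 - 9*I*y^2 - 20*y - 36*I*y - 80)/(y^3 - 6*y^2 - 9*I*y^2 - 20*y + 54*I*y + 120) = (y + 4)/(y - 6)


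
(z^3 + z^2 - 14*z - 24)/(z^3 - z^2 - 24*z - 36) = (z - 4)/(z - 6)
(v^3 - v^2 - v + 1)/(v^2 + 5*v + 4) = (v^2 - 2*v + 1)/(v + 4)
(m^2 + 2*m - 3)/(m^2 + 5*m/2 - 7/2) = 2*(m + 3)/(2*m + 7)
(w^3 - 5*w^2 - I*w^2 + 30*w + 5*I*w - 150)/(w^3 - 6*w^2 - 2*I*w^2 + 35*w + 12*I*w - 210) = (w^2 - w*(5 + 6*I) + 30*I)/(w^2 - w*(6 + 7*I) + 42*I)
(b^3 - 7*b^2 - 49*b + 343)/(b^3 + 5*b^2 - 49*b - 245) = (b - 7)/(b + 5)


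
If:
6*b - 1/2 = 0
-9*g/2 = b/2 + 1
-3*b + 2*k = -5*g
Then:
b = 1/12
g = -25/108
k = 19/27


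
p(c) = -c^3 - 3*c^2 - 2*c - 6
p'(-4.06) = -27.09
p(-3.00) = 0.00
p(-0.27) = -5.66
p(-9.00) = 498.00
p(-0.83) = -5.83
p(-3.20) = 2.45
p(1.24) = -15.00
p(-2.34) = -4.93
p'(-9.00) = -191.00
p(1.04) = -12.45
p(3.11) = -71.32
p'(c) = -3*c^2 - 6*c - 2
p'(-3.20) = -13.52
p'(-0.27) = -0.60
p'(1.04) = -11.48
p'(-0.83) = 0.91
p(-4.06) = 19.59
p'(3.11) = -49.68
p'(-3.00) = -11.00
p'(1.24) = -14.05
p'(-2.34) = -4.39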